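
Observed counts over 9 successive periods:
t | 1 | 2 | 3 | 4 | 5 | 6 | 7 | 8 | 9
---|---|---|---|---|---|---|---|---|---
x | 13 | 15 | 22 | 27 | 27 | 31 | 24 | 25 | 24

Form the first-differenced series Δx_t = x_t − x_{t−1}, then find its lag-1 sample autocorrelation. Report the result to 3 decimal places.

-0.020

First differences Δx: 2, 7, 5, 0, 4, -7, 1, -1
Mean of differences = 1.3750
Numerator Σ(Δx_t−Δx̄)(Δx_{t+1}−Δx̄) = -2.6406
Denominator Σ(Δx_t−Δx̄)² = 129.8750
r_1(Δx) = -2.6406 / 129.8750 = -0.020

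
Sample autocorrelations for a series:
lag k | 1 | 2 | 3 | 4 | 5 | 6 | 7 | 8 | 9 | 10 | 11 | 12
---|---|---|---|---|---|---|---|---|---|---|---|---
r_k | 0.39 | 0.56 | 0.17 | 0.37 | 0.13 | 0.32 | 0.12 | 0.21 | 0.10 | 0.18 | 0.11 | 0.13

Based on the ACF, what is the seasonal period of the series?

The largest autocorrelation is r_2 = 0.56; the remaining lags stay at or below 0.39.
The dominant spike at lag 2 indicates a seasonal period of 2.

2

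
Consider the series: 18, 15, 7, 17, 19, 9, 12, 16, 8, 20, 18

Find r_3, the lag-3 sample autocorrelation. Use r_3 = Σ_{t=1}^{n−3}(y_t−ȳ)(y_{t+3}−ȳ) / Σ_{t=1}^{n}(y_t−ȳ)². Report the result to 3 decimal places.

Mean ȳ = (18 + 15 + 7 + 17 + 19 + 9 + 12 + 16 + 8 + 20 + 18)/11 = 14.4545
Numerator Σ_{t=1}^{8}(y_t−ȳ)(y_{t+3}−ȳ) = 80.0165
Denominator Σ(y_t−ȳ)² = 218.7273
r_3 = 80.0165 / 218.7273 = 0.366

0.366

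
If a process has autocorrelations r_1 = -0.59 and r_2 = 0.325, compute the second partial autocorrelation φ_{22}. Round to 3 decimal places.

-0.035

φ_{22} = (r_2 − r_1²) / (1 − r_1²)
r_1² = (-0.59)² = 0.3481
Numerator = 0.325 − 0.3481 = -0.0231; denominator = 1 − 0.3481 = 0.6519
φ_{22} = -0.0231 / 0.6519 = -0.035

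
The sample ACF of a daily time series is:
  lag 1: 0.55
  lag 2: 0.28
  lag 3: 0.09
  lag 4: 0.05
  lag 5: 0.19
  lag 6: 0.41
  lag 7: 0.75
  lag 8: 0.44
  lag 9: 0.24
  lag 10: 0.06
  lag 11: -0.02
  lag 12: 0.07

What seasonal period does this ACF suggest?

The largest autocorrelation is r_7 = 0.75; the remaining lags stay at or below 0.55. The elevated value at lag 1 (0.55), dropping to 0.28 at lag 2, reflects decaying short-term dependence rather than seasonality.
The dominant spike at lag 7 indicates a seasonal period of 7.

7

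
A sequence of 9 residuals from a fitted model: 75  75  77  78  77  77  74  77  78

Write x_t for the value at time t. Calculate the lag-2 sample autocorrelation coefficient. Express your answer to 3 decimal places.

-0.415

Mean x̄ = (75 + 75 + 77 + 78 + 77 + 77 + 74 + 77 + 78)/9 = 76.4444
Σ(x_t−x̄)(x_{t+2}−x̄) = (-0.8025) + (-2.2469) + (0.3086) + (0.8642) + (-1.3580) + (0.3086) + (-3.8025) = -6.7284
Denominator Σ(x_t−x̄)² = 16.2222
r_2 = -6.7284 / 16.2222 = -0.415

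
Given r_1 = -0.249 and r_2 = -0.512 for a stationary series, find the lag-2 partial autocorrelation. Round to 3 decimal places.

φ_{22} = (r_2 − r_1²) / (1 − r_1²)
r_1² = (-0.249)² = 0.062001
Numerator = -0.512 − 0.0620 = -0.5740; denominator = 1 − 0.0620 = 0.9380
φ_{22} = -0.5740 / 0.9380 = -0.612

-0.612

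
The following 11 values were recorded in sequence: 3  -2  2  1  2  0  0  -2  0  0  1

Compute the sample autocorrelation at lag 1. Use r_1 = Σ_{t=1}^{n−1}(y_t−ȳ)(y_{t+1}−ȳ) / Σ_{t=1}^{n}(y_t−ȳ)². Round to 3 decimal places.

-0.269

Mean ȳ = (3 − 2 + 2 + 1 + 2 + 0 + 0 − 2 + 0 + 0 + 1)/11 = 0.4545
Numerator Σ_{t=1}^{10}(y_t−ȳ)(y_{t+1}−ȳ) = -6.6612
Denominator Σ(y_t−ȳ)² = 24.7273
r_1 = -6.6612 / 24.7273 = -0.269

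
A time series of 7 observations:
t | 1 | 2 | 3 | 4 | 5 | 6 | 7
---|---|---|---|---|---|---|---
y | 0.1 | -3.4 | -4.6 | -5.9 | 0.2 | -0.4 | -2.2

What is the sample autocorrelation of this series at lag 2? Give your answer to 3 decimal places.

Mean ȳ = (0.1 − 3.4 − 4.6 − 5.9 + 0.2 − 0.4 − 2.2)/7 = -2.3143
Deviations from mean: 2.4143, -1.0857, -2.2857, -3.5857, 2.5143, 1.9143, 0.1143
Σ(y_t−ȳ)(y_{t+2}−ȳ) = (-5.5184) + (3.8931) + (-5.7469) + (-6.8641) + (0.2873) = -13.9490
Denominator Σ(y_t−ȳ)² = 35.0886
r_2 = -13.9490 / 35.0886 = -0.398

-0.398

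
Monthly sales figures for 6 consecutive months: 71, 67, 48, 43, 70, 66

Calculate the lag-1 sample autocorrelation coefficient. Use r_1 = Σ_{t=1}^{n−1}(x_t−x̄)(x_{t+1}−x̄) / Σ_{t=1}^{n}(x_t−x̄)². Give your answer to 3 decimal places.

Mean x̄ = (71 + 67 + 48 + 43 + 70 + 66)/6 = 60.8333
Deviations from mean: 10.1667, 6.1667, -12.8333, -17.8333, 9.1667, 5.1667
Σ(x_t−x̄)(x_{t+1}−x̄) = (62.6944) + (-79.1389) + (228.8611) + (-163.4722) + (47.3611) = 96.3056
Denominator Σ(x_t−x̄)² = 734.8333
r_1 = 96.3056 / 734.8333 = 0.131

0.131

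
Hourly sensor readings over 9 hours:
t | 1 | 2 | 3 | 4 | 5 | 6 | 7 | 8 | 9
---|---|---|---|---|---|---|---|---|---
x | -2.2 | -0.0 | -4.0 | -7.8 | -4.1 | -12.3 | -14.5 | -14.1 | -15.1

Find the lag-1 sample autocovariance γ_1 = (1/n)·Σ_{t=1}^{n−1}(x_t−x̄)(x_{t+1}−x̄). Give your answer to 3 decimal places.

Mean x̄ = (-2.2 − 0.0 − 4.0 − 7.8 − 4.1 − 12.3 − 14.5 − 14.1 − 15.1)/9 = -8.2333
Σ_{t=1}^{8}(x_t−x̄)(x_{t+1}−x̄) = 173.8789
γ_1 = 173.8789 / 9 = 19.320

19.320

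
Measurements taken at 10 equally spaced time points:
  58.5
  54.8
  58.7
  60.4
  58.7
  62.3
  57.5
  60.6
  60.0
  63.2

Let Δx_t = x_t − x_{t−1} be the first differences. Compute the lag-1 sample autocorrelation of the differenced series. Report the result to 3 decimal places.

-0.630

First differences Δx: -3.7, 3.9, 1.7, -1.7, 3.6, -4.8, 3.1, -0.6, 3.2
Mean of differences = 0.5222
Numerator Σ(Δx_t−Δx̄)(Δx_{t+1}−Δx̄) = -55.7383
Denominator Σ(Δx_t−Δx̄)² = 88.4356
r_1(Δx) = -55.7383 / 88.4356 = -0.630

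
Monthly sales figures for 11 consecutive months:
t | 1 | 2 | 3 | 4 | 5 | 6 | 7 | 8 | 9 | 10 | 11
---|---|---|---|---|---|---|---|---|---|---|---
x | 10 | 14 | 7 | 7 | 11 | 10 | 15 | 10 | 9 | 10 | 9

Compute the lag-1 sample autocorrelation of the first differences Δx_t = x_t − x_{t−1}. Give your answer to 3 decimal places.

-0.440

First differences Δx: 4, -7, 0, 4, -1, 5, -5, -1, 1, -1
Mean of differences = -0.1000
Numerator Σ(Δx_t−Δx̄)(Δx_{t+1}−Δx̄) = -59.4100
Denominator Σ(Δx_t−Δx̄)² = 134.9000
r_1(Δx) = -59.4100 / 134.9000 = -0.440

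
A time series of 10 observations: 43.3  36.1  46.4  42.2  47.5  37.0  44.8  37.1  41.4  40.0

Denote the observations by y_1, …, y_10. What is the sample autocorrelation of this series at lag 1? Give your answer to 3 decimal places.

Mean ȳ = (43.3 + 36.1 + 46.4 + 42.2 + 47.5 + 37.0 + 44.8 + 37.1 + 41.4 + 40.0)/10 = 41.5800
Numerator Σ_{t=1}^{9}(y_t−ȳ)(y_{t+1}−ȳ) = -84.3764
Denominator Σ(y_t−ȳ)² = 145.5960
r_1 = -84.3764 / 145.5960 = -0.580

-0.580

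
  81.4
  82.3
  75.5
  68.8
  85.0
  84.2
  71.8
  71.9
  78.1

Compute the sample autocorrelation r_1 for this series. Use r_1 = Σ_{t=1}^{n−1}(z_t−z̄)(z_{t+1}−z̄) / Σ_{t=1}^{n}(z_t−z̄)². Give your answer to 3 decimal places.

0.008

Mean z̄ = (81.4 + 82.3 + 75.5 + 68.8 + 85.0 + 84.2 + 71.8 + 71.9 + 78.1)/9 = 77.6667
Numerator Σ_{t=1}^{8}(z_t−z̄)(z_{t+1}−z̄) = 2.3622
Denominator Σ(z_t−z̄)² = 283.0400
r_1 = 2.3622 / 283.0400 = 0.008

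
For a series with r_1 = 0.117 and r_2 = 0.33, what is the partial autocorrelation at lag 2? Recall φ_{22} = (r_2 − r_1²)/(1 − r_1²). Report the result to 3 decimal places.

φ_{22} = (r_2 − r_1²) / (1 − r_1²)
r_1² = (0.117)² = 0.013689
Numerator = 0.33 − 0.0137 = 0.3163; denominator = 1 − 0.0137 = 0.9863
φ_{22} = 0.3163 / 0.9863 = 0.321

0.321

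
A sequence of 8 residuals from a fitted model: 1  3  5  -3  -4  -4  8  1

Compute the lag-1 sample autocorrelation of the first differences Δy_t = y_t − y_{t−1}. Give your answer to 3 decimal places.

First differences Δy: 2, 2, -8, -1, 0, 12, -7
Mean of differences = 0.0000
Numerator Σ(Δy_t−Δȳ)(Δy_{t+1}−Δȳ) = -88.0000
Denominator Σ(Δy_t−Δȳ)² = 266.0000
r_1(Δy) = -88.0000 / 266.0000 = -0.331

-0.331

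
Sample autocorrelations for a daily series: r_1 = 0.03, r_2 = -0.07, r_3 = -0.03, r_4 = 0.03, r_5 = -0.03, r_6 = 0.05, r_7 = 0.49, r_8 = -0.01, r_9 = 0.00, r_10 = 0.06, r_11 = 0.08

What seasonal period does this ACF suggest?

7

The largest autocorrelation is r_7 = 0.49; the remaining lags stay at or below 0.08.
The dominant spike at lag 7 indicates a seasonal period of 7.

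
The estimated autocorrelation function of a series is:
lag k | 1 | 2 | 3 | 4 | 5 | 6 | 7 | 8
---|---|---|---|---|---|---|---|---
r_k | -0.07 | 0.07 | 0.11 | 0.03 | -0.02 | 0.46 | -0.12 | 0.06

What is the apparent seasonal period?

6

The largest autocorrelation is r_6 = 0.46; the remaining lags stay at or below 0.11.
The dominant spike at lag 6 indicates a seasonal period of 6.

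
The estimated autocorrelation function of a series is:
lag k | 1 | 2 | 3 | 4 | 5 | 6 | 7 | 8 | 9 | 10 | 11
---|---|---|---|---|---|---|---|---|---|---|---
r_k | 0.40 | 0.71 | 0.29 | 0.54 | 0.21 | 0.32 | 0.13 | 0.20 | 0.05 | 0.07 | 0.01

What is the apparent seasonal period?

2

The largest autocorrelation is r_2 = 0.71, with a weaker echo at lag 4 (0.54); the remaining lags stay at or below 0.40.
The dominant spike at lag 2 indicates a seasonal period of 2.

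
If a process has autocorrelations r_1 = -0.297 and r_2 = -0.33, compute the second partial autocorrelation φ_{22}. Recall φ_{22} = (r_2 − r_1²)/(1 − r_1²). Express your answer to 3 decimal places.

-0.459

φ_{22} = (r_2 − r_1²) / (1 − r_1²)
r_1² = (-0.297)² = 0.088209
Numerator = -0.33 − 0.0882 = -0.4182; denominator = 1 − 0.0882 = 0.9118
φ_{22} = -0.4182 / 0.9118 = -0.459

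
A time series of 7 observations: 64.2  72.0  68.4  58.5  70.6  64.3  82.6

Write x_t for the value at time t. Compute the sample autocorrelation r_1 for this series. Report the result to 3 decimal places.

-0.291

Mean x̄ = (64.2 + 72.0 + 68.4 + 58.5 + 70.6 + 64.3 + 82.6)/7 = 68.6571
Σ(x_t−x̄)(x_{t+1}−x̄) = (-14.8996) + (-0.8596) + (2.6118) + (-19.7339) + (-8.4653) + (-60.7510) = -102.0976
Denominator Σ(x_t−x̄)² = 351.4371
r_1 = -102.0976 / 351.4371 = -0.291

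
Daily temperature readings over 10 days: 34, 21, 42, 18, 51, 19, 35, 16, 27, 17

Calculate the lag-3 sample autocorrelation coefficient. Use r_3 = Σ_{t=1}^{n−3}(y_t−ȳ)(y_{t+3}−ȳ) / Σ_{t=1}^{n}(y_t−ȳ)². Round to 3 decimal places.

Mean ȳ = (34 + 21 + 42 + 18 + 51 + 19 + 35 + 16 + 27 + 17)/10 = 28.0000
Σ(y_t−ȳ)(y_{t+3}−ȳ) = (-60.0000) + (-161.0000) + (-126.0000) + (-70.0000) + (-276.0000) + (9.0000) + (-77.0000) = -761.0000
Denominator Σ(y_t−ȳ)² = 1306.0000
r_3 = -761.0000 / 1306.0000 = -0.583

-0.583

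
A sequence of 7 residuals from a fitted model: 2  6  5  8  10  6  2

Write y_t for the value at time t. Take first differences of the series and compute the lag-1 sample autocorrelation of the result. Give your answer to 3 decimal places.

First differences Δy: 4, -1, 3, 2, -4, -4
Mean of differences = 0.0000
Numerator Σ(Δy_t−Δȳ)(Δy_{t+1}−Δȳ) = 7.0000
Denominator Σ(Δy_t−Δȳ)² = 62.0000
r_1(Δy) = 7.0000 / 62.0000 = 0.113

0.113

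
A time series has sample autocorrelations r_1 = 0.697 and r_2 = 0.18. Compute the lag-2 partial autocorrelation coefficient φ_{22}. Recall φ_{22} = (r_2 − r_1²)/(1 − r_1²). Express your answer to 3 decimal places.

φ_{22} = (r_2 − r_1²) / (1 − r_1²)
r_1² = (0.697)² = 0.485809
Numerator = 0.18 − 0.4858 = -0.3058; denominator = 1 − 0.4858 = 0.5142
φ_{22} = -0.3058 / 0.5142 = -0.595

-0.595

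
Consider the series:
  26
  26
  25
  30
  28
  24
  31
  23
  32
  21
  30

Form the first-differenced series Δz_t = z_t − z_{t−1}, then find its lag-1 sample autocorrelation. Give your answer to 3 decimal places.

First differences Δz: 0, -1, 5, -2, -4, 7, -8, 9, -11, 9
Mean of differences = 0.4000
Numerator Σ(Δz_t−Δz̄)(Δz_{t+1}−Δz̄) = -359.1600
Denominator Σ(Δz_t−Δz̄)² = 440.4000
r_1(Δz) = -359.1600 / 440.4000 = -0.816

-0.816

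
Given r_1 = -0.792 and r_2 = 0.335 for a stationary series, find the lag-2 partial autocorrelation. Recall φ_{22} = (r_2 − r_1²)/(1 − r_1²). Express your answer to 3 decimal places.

φ_{22} = (r_2 − r_1²) / (1 − r_1²)
r_1² = (-0.792)² = 0.627264
Numerator = 0.335 − 0.6273 = -0.2923; denominator = 1 − 0.6273 = 0.3727
φ_{22} = -0.2923 / 0.3727 = -0.784

-0.784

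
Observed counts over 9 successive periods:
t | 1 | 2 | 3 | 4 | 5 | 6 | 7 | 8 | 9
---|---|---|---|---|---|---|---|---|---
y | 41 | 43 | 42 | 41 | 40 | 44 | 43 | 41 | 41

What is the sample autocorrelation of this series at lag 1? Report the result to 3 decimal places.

Mean ȳ = (41 + 43 + 42 + 41 + 40 + 44 + 43 + 41 + 41)/9 = 41.7778
Numerator Σ_{t=1}^{8}(y_t−ȳ)(y_{t+1}−ȳ) = -1.0494
Denominator Σ(y_t−ȳ)² = 13.5556
r_1 = -1.0494 / 13.5556 = -0.077

-0.077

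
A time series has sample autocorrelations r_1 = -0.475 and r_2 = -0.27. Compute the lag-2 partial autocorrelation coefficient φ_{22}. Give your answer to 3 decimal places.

φ_{22} = (r_2 − r_1²) / (1 − r_1²)
r_1² = (-0.475)² = 0.225625
Numerator = -0.27 − 0.2256 = -0.4956; denominator = 1 − 0.2256 = 0.7744
φ_{22} = -0.4956 / 0.7744 = -0.640

-0.640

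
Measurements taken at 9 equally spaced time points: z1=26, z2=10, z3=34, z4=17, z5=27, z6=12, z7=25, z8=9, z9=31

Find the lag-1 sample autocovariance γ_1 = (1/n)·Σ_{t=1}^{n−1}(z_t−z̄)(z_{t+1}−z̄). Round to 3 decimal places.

Mean z̄ = (26 + 10 + 34 + 17 + 27 + 12 + 25 + 9 + 31)/9 = 21.2222
Σ_{t=1}^{8}(z_t−z̄)(z_{t+1}−z̄) = -529.1605
γ_1 = -529.1605 / 9 = -58.796

-58.796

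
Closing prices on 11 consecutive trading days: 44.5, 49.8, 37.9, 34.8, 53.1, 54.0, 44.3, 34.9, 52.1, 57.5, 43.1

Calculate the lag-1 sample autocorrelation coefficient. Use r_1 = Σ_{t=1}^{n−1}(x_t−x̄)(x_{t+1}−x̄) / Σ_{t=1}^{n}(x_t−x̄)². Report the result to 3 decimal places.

Mean x̄ = (44.5 + 49.8 + 37.9 + 34.8 + 53.1 + 54.0 + 44.3 + 34.9 + 52.1 + 57.5 + 43.1)/11 = 46.0000
Numerator Σ_{t=1}^{10}(x_t−x̄)(x_{t+1}−x̄) = 5.8800
Denominator Σ(x_t−x̄)² = 626.1200
r_1 = 5.8800 / 626.1200 = 0.009

0.009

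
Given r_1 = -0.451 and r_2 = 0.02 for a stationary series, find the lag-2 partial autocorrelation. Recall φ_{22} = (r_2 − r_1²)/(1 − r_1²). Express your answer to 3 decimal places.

φ_{22} = (r_2 − r_1²) / (1 − r_1²)
r_1² = (-0.451)² = 0.203401
Numerator = 0.02 − 0.2034 = -0.1834; denominator = 1 − 0.2034 = 0.7966
φ_{22} = -0.1834 / 0.7966 = -0.230

-0.230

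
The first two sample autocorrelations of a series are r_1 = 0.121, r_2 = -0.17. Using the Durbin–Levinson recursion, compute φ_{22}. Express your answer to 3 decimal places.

-0.187

φ_{22} = (r_2 − r_1²) / (1 − r_1²)
r_1² = (0.121)² = 0.014641
Numerator = -0.17 − 0.0146 = -0.1846; denominator = 1 − 0.0146 = 0.9854
φ_{22} = -0.1846 / 0.9854 = -0.187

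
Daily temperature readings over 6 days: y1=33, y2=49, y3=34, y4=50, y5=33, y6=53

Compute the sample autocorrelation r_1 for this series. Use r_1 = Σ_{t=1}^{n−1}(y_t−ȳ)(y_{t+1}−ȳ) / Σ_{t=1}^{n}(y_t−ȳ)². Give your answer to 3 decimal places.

Mean ȳ = (33 + 49 + 34 + 50 + 33 + 53)/6 = 42.0000
Σ(y_t−ȳ)(y_{t+1}−ȳ) = (-63.0000) + (-56.0000) + (-64.0000) + (-72.0000) + (-99.0000) = -354.0000
Denominator Σ(y_t−ȳ)² = 460.0000
r_1 = -354.0000 / 460.0000 = -0.770

-0.770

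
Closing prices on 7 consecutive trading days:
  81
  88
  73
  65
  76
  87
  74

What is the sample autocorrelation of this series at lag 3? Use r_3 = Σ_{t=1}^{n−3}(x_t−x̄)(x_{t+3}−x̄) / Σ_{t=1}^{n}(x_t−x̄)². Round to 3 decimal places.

Mean x̄ = (81 + 88 + 73 + 65 + 76 + 87 + 74)/7 = 77.7143
Deviations from mean: 3.2857, 10.2857, -4.7143, -12.7143, -1.7143, 9.2857, -3.7143
Σ(x_t−x̄)(x_{t+3}−x̄) = (-41.7755) + (-17.6327) + (-43.7755) + (47.2245) = -55.9592
Denominator Σ(x_t−x̄)² = 403.4286
r_3 = -55.9592 / 403.4286 = -0.139

-0.139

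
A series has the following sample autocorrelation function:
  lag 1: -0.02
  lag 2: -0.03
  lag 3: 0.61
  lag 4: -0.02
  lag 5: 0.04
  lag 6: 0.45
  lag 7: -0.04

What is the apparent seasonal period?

The largest autocorrelation is r_3 = 0.61, with a weaker echo at lag 6 (0.45); the remaining lags stay at or below 0.04.
The dominant spike at lag 3 indicates a seasonal period of 3.

3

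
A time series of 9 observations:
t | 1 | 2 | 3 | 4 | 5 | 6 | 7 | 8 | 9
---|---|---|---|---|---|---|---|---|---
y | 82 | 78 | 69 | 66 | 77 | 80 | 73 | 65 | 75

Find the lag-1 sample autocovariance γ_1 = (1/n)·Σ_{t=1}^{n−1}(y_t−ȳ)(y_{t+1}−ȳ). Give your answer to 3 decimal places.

Mean ȳ = (82 + 78 + 69 + 66 + 77 + 80 + 73 + 65 + 75)/9 = 73.8889
Σ_{t=1}^{8}(y_t−ȳ)(y_{t+1}−ȳ) = 38.8765
γ_1 = 38.8765 / 9 = 4.320

4.320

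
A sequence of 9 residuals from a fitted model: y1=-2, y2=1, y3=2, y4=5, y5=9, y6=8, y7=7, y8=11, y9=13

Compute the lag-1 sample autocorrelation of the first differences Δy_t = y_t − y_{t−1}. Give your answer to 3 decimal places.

First differences Δy: 3, 1, 3, 4, -1, -1, 4, 2
Mean of differences = 1.8750
Numerator Σ(Δy_t−Δȳ)(Δy_{t+1}−Δȳ) = -3.2656
Denominator Σ(Δy_t−Δȳ)² = 28.8750
r_1(Δy) = -3.2656 / 28.8750 = -0.113

-0.113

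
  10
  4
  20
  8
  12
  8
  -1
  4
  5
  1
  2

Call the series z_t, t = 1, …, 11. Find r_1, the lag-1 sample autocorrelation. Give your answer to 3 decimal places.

Mean z̄ = (10 + 4 + 20 + 8 + 12 + 8 − 1 + 4 + 5 + 1 + 2)/11 = 6.6364
Numerator Σ_{t=1}^{10}(z_t−z̄)(z_{t+1}−z̄) = 38.1405
Denominator Σ(z_t−z̄)² = 350.5455
r_1 = 38.1405 / 350.5455 = 0.109

0.109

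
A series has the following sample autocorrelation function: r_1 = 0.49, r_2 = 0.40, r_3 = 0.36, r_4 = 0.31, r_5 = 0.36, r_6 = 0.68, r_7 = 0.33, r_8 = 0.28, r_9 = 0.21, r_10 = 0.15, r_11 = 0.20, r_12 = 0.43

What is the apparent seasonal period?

6

The largest autocorrelation is r_6 = 0.68; the remaining lags stay at or below 0.49. The elevated value at lag 1 (0.49), dropping to 0.40 at lag 2, reflects decaying short-term dependence rather than seasonality.
The dominant spike at lag 6 indicates a seasonal period of 6.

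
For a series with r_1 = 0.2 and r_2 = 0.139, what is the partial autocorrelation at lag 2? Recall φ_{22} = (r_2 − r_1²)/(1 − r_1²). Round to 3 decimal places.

0.103

φ_{22} = (r_2 − r_1²) / (1 − r_1²)
r_1² = (0.2)² = 0.04
Numerator = 0.139 − 0.0400 = 0.0990; denominator = 1 − 0.0400 = 0.9600
φ_{22} = 0.0990 / 0.9600 = 0.103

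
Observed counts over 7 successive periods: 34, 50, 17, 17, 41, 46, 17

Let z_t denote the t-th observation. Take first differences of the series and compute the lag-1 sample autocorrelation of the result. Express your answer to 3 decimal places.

First differences Δz: 16, -33, 0, 24, 5, -29
Mean of differences = -2.8333
Numerator Σ(Δz_t−Δz̄)(Δz_{t+1}−Δz̄) = -572.3611
Denominator Σ(Δz_t−Δz̄)² = 2738.8333
r_1(Δz) = -572.3611 / 2738.8333 = -0.209

-0.209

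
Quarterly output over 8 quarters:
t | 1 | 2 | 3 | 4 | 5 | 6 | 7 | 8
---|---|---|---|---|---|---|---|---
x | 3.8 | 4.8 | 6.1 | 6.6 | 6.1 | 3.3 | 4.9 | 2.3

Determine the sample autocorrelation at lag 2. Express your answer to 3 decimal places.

0.108

Mean x̄ = (3.8 + 4.8 + 6.1 + 6.6 + 6.1 + 3.3 + 4.9 + 2.3)/8 = 4.7375
Σ(x_t−x̄)(x_{t+2}−x̄) = (-1.2773) + (0.1164) + (1.8564) + (-2.6773) + (0.2214) + (3.5039) = 1.7434
Denominator Σ(x_t−x̄)² = 16.0988
r_2 = 1.7434 / 16.0988 = 0.108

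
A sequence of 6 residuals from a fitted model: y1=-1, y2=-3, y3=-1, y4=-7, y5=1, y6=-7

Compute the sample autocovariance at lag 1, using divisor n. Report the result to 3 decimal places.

Mean ȳ = (-1 − 3 − 1 − 7 + 1 − 7)/6 = -3.0000
Deviations: 2.0000, 0.0000, 2.0000, -4.0000, 4.0000, -4.0000
Σ_{t=1}^{5}(y_t−ȳ)(y_{t+1}−ȳ) = -40.0000
γ_1 = -40.0000 / 6 = -6.667

-6.667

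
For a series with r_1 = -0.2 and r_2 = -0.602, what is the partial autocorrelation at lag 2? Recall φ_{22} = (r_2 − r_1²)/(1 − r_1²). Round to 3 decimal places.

φ_{22} = (r_2 − r_1²) / (1 − r_1²)
r_1² = (-0.2)² = 0.04
Numerator = -0.602 − 0.0400 = -0.6420; denominator = 1 − 0.0400 = 0.9600
φ_{22} = -0.6420 / 0.9600 = -0.669

-0.669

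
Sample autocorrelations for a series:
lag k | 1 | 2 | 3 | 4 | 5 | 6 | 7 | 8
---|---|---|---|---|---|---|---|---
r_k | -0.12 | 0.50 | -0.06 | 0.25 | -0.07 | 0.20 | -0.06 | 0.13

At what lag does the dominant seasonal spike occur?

2

The largest autocorrelation is r_2 = 0.50, with weaker echoes at lags 4 (0.25) and 6 (0.20); the remaining lags stay at or below 0.13.
The dominant spike at lag 2 indicates a seasonal period of 2.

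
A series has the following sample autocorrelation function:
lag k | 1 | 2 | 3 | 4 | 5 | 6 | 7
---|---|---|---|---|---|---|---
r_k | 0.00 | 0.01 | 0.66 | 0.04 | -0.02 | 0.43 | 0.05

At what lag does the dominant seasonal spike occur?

The largest autocorrelation is r_3 = 0.66, with a weaker echo at lag 6 (0.43); the remaining lags stay at or below 0.05.
The dominant spike at lag 3 indicates a seasonal period of 3.

3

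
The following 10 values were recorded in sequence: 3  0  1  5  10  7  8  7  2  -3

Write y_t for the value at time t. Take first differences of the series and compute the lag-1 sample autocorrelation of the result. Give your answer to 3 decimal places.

First differences Δy: -3, 1, 4, 5, -3, 1, -1, -5, -5
Mean of differences = -0.6667
Numerator Σ(Δy_t−Δȳ)(Δy_{t+1}−Δȳ) = 32.8889
Denominator Σ(Δy_t−Δȳ)² = 108.0000
r_1(Δy) = 32.8889 / 108.0000 = 0.305

0.305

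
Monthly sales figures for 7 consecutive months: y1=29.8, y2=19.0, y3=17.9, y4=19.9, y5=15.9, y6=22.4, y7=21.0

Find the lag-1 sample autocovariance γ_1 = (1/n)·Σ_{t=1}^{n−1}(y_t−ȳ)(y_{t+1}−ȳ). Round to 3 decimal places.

Mean ȳ = (29.8 + 19.0 + 17.9 + 19.9 + 15.9 + 22.4 + 21.0)/7 = 20.8429
Σ_{t=1}^{6}(y_t−ȳ)(y_{t+1}−ȳ) = -11.1004
γ_1 = -11.1004 / 7 = -1.586

-1.586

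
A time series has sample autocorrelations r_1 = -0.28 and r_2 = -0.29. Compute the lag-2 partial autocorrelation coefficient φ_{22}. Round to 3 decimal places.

-0.400

φ_{22} = (r_2 − r_1²) / (1 − r_1²)
r_1² = (-0.28)² = 0.0784
Numerator = -0.29 − 0.0784 = -0.3684; denominator = 1 − 0.0784 = 0.9216
φ_{22} = -0.3684 / 0.9216 = -0.400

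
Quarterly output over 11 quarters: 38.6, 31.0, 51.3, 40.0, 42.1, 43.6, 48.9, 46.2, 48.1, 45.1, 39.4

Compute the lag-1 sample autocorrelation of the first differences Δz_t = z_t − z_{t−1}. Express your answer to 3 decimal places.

First differences Δz: -7.6, 20.3, -11.3, 2.1, 1.5, 5.3, -2.7, 1.9, -3.0, -5.7
Mean of differences = 0.0800
Numerator Σ(Δz_t−Δz̄)(Δz_{t+1}−Δz̄) = -405.4744
Denominator Σ(Δz_t−Δz̄)² = 684.6160
r_1(Δz) = -405.4744 / 684.6160 = -0.592

-0.592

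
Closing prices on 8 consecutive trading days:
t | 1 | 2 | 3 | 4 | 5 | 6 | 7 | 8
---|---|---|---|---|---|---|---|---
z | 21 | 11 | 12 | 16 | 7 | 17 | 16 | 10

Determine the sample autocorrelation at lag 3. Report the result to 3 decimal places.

Mean z̄ = (21 + 11 + 12 + 16 + 7 + 17 + 16 + 10)/8 = 13.7500
Deviations from mean: 7.2500, -2.7500, -1.7500, 2.2500, -6.7500, 3.2500, 2.2500, -3.7500
Numerator Σ_{t=1}^{5}(z_t−z̄)(z_{t+3}−z̄) = 59.5625
Denominator Σ(z_t−z̄)² = 143.5000
r_3 = 59.5625 / 143.5000 = 0.415

0.415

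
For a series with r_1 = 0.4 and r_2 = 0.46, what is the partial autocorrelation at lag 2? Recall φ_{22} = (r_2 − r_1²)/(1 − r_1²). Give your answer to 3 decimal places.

φ_{22} = (r_2 − r_1²) / (1 − r_1²)
r_1² = (0.4)² = 0.16
Numerator = 0.46 − 0.1600 = 0.3000; denominator = 1 − 0.1600 = 0.8400
φ_{22} = 0.3000 / 0.8400 = 0.357

0.357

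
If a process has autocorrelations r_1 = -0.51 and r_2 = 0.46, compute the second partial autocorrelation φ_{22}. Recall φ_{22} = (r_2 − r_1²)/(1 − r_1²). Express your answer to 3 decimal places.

φ_{22} = (r_2 − r_1²) / (1 − r_1²)
r_1² = (-0.51)² = 0.2601
Numerator = 0.46 − 0.2601 = 0.1999; denominator = 1 − 0.2601 = 0.7399
φ_{22} = 0.1999 / 0.7399 = 0.270

0.270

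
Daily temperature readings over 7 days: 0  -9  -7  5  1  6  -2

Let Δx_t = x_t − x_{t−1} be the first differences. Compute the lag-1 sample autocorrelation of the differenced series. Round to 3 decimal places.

-0.291

First differences Δx: -9, 2, 12, -4, 5, -8
Mean of differences = -0.3333
Numerator Σ(Δx_t−Δx̄)(Δx_{t+1}−Δx̄) = -97.1111
Denominator Σ(Δx_t−Δx̄)² = 333.3333
r_1(Δx) = -97.1111 / 333.3333 = -0.291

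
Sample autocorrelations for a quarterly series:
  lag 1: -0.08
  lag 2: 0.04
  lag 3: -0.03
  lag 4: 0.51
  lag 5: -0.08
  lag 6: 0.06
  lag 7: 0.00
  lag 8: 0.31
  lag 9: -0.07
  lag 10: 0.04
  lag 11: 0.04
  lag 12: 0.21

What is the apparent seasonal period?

4

The largest autocorrelation is r_4 = 0.51, with weaker echoes at lags 8 (0.31) and 12 (0.21); the remaining lags stay at or below 0.06.
The dominant spike at lag 4 indicates a seasonal period of 4.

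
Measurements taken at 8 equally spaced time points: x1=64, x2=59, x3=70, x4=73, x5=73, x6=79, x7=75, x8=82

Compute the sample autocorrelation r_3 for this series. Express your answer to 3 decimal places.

Mean x̄ = (64 + 59 + 70 + 73 + 73 + 79 + 75 + 82)/8 = 71.8750
Deviations from mean: -7.8750, -12.8750, -1.8750, 1.1250, 1.1250, 7.1250, 3.1250, 10.1250
Σ(x_t−x̄)(x_{t+3}−x̄) = (-8.8594) + (-14.4844) + (-13.3594) + (3.5156) + (11.3906) = -21.7969
Denominator Σ(x_t−x̄)² = 396.8750
r_3 = -21.7969 / 396.8750 = -0.055

-0.055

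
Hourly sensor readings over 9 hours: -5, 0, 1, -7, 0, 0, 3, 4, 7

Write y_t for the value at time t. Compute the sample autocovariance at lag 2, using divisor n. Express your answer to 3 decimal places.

Mean ȳ = (-5 + 0 + 1 − 7 + 0 + 0 + 3 + 4 + 7)/9 = 0.3333
Σ_{t=1}^{7}(y_t−ȳ)(y_{t+2}−ȳ) = 16.7778
γ_2 = 16.7778 / 9 = 1.864

1.864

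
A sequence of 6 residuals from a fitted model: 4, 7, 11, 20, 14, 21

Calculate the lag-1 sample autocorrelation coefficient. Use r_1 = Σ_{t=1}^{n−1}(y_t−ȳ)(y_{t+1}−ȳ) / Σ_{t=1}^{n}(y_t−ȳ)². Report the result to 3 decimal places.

Mean ȳ = (4 + 7 + 11 + 20 + 14 + 21)/6 = 12.8333
Σ(y_t−ȳ)(y_{t+1}−ȳ) = (51.5278) + (10.6944) + (-13.1389) + (8.3611) + (9.5278) = 66.9722
Denominator Σ(y_t−ȳ)² = 234.8333
r_1 = 66.9722 / 234.8333 = 0.285

0.285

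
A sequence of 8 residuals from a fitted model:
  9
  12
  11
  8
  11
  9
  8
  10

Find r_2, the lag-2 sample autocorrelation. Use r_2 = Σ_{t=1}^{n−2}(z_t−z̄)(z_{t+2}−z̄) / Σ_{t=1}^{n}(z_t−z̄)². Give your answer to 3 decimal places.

Mean z̄ = (9 + 12 + 11 + 8 + 11 + 9 + 8 + 10)/8 = 9.7500
Deviations from mean: -0.7500, 2.2500, 1.2500, -1.7500, 1.2500, -0.7500, -1.7500, 0.2500
Numerator Σ_{t=1}^{6}(z_t−z̄)(z_{t+2}−z̄) = -4.3750
Denominator Σ(z_t−z̄)² = 15.5000
r_2 = -4.3750 / 15.5000 = -0.282

-0.282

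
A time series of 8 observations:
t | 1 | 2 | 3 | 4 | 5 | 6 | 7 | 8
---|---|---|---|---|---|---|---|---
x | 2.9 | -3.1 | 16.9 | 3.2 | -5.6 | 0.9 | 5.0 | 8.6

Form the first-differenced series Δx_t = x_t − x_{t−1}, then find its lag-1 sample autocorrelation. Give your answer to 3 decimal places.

First differences Δx: -6.0, 20.0, -13.7, -8.8, 6.5, 4.1, 3.6
Mean of differences = 0.8143
Numerator Σ(Δx_t−Δx̄)(Δx_{t+1}−Δx̄) = -296.4888
Denominator Σ(Δx_t−Δx̄)² = 768.5086
r_1(Δx) = -296.4888 / 768.5086 = -0.386

-0.386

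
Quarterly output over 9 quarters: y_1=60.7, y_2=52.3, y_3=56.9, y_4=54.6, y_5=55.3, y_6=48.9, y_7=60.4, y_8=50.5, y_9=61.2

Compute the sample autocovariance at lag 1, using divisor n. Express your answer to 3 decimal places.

Mean ȳ = (60.7 + 52.3 + 56.9 + 54.6 + 55.3 + 48.9 + 60.4 + 50.5 + 61.2)/9 = 55.6444
Σ_{t=1}^{8}(y_t−ȳ)(y_{t+1}−ȳ) = -104.8542
γ_1 = -104.8542 / 9 = -11.650

-11.650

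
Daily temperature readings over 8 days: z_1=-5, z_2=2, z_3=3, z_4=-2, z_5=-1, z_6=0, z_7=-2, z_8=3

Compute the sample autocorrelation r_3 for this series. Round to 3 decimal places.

0.145

Mean z̄ = (-5 + 2 + 3 − 2 − 1 + 0 − 2 + 3)/8 = -0.2500
Σ(z_t−z̄)(z_{t+3}−z̄) = (8.3125) + (-1.6875) + (0.8125) + (3.0625) + (-2.4375) = 8.0625
Denominator Σ(z_t−z̄)² = 55.5000
r_3 = 8.0625 / 55.5000 = 0.145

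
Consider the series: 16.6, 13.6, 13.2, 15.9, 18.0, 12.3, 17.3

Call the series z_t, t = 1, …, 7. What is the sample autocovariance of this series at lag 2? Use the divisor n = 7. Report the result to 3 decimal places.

Mean z̄ = (16.6 + 13.6 + 13.2 + 15.9 + 18.0 + 12.3 + 17.3)/7 = 15.2714
Σ_{t=1}^{5}(z_t−z̄)(z_{t+2}−z̄) = -5.7873
γ_2 = -5.7873 / 7 = -0.827

-0.827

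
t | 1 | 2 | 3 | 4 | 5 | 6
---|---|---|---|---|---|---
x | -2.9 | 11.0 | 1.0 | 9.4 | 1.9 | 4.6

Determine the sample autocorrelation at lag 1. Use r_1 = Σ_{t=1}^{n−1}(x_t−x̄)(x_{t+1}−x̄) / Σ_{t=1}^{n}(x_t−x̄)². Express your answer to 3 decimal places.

-0.713

Mean x̄ = (-2.9 + 11.0 + 1.0 + 9.4 + 1.9 + 4.6)/6 = 4.1667
Σ(x_t−x̄)(x_{t+1}−x̄) = (-48.2889) + (-21.6389) + (-16.5722) + (-11.8622) + (-0.9822) = -99.3444
Denominator Σ(x_t−x̄)² = 139.3733
r_1 = -99.3444 / 139.3733 = -0.713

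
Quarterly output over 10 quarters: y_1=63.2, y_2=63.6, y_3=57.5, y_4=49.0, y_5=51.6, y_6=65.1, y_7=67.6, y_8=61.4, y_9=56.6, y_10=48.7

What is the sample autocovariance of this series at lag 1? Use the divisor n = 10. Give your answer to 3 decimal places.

14.824

Mean ȳ = (63.2 + 63.6 + 57.5 + 49.0 + 51.6 + 65.1 + 67.6 + 61.4 + 56.6 + 48.7)/10 = 58.4300
Σ_{t=1}^{9}(y_t−ȳ)(y_{t+1}−ȳ) = 148.2431
γ_1 = 148.2431 / 10 = 14.824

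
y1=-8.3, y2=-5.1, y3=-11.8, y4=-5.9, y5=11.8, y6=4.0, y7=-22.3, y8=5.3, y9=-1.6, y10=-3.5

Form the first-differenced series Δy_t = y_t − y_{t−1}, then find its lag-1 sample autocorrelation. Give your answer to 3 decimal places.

-0.404

First differences Δy: 3.2, -6.7, 5.9, 17.7, -7.8, -26.3, 27.6, -6.9, -1.9
Mean of differences = 0.5333
Numerator Σ(Δy_t−Δȳ)(Δy_{t+1}−Δȳ) = -794.8211
Denominator Σ(Δy_t−Δȳ)² = 1966.1800
r_1(Δy) = -794.8211 / 1966.1800 = -0.404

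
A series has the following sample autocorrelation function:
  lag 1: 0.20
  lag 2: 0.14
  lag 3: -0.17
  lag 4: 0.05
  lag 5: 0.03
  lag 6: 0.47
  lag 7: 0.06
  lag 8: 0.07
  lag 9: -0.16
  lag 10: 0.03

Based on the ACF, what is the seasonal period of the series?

6

The largest autocorrelation is r_6 = 0.47; the remaining lags stay at or below 0.20. The elevated value at lag 1 (0.20), dropping to 0.14 at lag 2, reflects decaying short-term dependence rather than seasonality.
The dominant spike at lag 6 indicates a seasonal period of 6.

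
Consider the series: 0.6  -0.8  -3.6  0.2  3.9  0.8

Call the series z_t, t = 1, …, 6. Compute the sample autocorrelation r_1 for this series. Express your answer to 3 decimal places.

Mean z̄ = (0.6 − 0.8 − 3.6 + 0.2 + 3.9 + 0.8)/6 = 0.1833
Deviations from mean: 0.4167, -0.9833, -3.7833, 0.0167, 3.7167, 0.6167
Σ(z_t−z̄)(z_{t+1}−z̄) = (-0.4097) + (3.7203) + (-0.0631) + (0.0619) + (2.2919) = 5.6014
Denominator Σ(z_t−z̄)² = 29.6483
r_1 = 5.6014 / 29.6483 = 0.189

0.189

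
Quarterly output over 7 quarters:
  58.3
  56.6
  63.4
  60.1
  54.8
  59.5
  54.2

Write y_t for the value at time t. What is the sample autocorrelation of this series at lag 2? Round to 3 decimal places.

Mean ȳ = (58.3 + 56.6 + 63.4 + 60.1 + 54.8 + 59.5 + 54.2)/7 = 58.1286
Deviations from mean: 0.1714, -1.5286, 5.2714, 1.9714, -3.3286, 1.3714, -3.9286
Σ(y_t−ȳ)(y_{t+2}−ȳ) = (0.9037) + (-3.0135) + (-17.5463) + (2.7037) + (13.0765) = -3.8759
Denominator Σ(y_t−ȳ)² = 62.4343
r_2 = -3.8759 / 62.4343 = -0.062

-0.062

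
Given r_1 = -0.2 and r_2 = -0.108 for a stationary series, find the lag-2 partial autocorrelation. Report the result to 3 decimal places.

-0.154

φ_{22} = (r_2 − r_1²) / (1 − r_1²)
r_1² = (-0.2)² = 0.04
Numerator = -0.108 − 0.0400 = -0.1480; denominator = 1 − 0.0400 = 0.9600
φ_{22} = -0.1480 / 0.9600 = -0.154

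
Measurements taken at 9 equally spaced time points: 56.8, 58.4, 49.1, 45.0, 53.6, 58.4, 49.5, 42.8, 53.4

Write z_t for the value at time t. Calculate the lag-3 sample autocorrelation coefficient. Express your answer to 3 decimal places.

-0.117

Mean z̄ = (56.8 + 58.4 + 49.1 + 45.0 + 53.6 + 58.4 + 49.5 + 42.8 + 53.4)/9 = 51.8889
Σ(z_t−z̄)(z_{t+3}−z̄) = (-33.8321) + (11.1412) + (-18.1588) + (16.4568) + (-15.5521) + (9.8390) = -30.1059
Denominator Σ(z_t−z̄)² = 257.6689
r_3 = -30.1059 / 257.6689 = -0.117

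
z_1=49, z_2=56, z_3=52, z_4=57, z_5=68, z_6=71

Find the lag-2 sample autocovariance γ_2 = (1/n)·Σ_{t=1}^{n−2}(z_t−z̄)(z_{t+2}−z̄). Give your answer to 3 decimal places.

-2.093

Mean z̄ = (49 + 56 + 52 + 57 + 68 + 71)/6 = 58.8333
Σ_{t=1}^{4}(z_t−z̄)(z_{t+2}−z̄) = -12.5556
γ_2 = -12.5556 / 6 = -2.093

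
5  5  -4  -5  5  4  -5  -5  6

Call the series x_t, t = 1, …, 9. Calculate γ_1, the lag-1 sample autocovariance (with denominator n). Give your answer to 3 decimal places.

Mean x̄ = (5 + 5 − 4 − 5 + 5 + 4 − 5 − 5 + 6)/9 = 0.6667
Σ_{t=1}^{8}(x_t−x̄)(x_{t+1}−x̄) = -2.1111
γ_1 = -2.1111 / 9 = -0.235

-0.235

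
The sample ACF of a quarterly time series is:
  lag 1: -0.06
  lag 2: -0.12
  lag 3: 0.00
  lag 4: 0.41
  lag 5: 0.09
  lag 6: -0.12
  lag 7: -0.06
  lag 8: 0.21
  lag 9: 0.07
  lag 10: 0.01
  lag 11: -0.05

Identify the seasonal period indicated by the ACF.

The largest autocorrelation is r_4 = 0.41, with a weaker echo at lag 8 (0.21); the remaining lags stay at or below 0.09.
The dominant spike at lag 4 indicates a seasonal period of 4.

4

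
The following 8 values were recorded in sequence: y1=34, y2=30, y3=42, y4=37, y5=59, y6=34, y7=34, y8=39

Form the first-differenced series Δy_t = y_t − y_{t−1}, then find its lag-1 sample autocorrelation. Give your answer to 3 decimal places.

First differences Δy: -4, 12, -5, 22, -25, 0, 5
Mean of differences = 0.7143
Numerator Σ(Δy_t−Δȳ)(Δy_{t+1}−Δȳ) = -771.3673
Denominator Σ(Δy_t−Δȳ)² = 1315.4286
r_1(Δy) = -771.3673 / 1315.4286 = -0.586

-0.586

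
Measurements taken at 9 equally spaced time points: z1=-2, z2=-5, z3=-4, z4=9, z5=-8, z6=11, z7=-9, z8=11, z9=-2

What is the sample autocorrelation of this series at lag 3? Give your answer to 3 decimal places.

-0.415

Mean z̄ = (-2 − 5 − 4 + 9 − 8 + 11 − 9 + 11 − 2)/9 = 0.1111
Σ(z_t−z̄)(z_{t+3}−z̄) = (-18.7654) + (41.4568) + (-44.7654) + (-80.9877) + (-88.3210) + (-22.9877) = -214.3704
Denominator Σ(z_t−z̄)² = 516.8889
r_3 = -214.3704 / 516.8889 = -0.415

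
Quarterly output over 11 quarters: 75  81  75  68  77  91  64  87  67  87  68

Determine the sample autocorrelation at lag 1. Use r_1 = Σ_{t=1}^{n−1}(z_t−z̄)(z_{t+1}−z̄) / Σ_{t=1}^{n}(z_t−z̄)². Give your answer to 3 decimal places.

Mean z̄ = (75 + 81 + 75 + 68 + 77 + 91 + 64 + 87 + 67 + 87 + 68)/11 = 76.3636
Numerator Σ_{t=1}^{10}(z_t−z̄)(z_{t+1}−z̄) = -597.8595
Denominator Σ(z_t−z̄)² = 846.5455
r_1 = -597.8595 / 846.5455 = -0.706

-0.706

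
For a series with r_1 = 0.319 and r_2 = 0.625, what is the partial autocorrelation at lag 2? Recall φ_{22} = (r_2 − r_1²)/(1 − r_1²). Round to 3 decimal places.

0.583

φ_{22} = (r_2 − r_1²) / (1 − r_1²)
r_1² = (0.319)² = 0.101761
Numerator = 0.625 − 0.1018 = 0.5232; denominator = 1 − 0.1018 = 0.8982
φ_{22} = 0.5232 / 0.8982 = 0.583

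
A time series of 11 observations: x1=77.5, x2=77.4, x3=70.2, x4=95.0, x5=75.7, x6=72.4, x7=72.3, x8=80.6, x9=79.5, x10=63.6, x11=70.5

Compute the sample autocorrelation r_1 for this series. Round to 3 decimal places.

-0.130

Mean x̄ = (77.5 + 77.4 + 70.2 + 95.0 + 75.7 + 72.4 + 72.3 + 80.6 + 79.5 + 63.6 + 70.5)/11 = 75.8818
Numerator Σ_{t=1}^{10}(x_t−x̄)(x_{t+1}−x̄) = -83.3349
Denominator Σ(x_t−x̄)² = 642.8564
r_1 = -83.3349 / 642.8564 = -0.130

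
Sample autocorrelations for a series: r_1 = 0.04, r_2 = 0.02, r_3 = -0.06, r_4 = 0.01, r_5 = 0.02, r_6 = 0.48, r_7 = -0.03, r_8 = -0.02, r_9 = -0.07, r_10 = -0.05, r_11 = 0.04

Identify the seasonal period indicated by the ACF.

6

The largest autocorrelation is r_6 = 0.48; the remaining lags stay at or below 0.04.
The dominant spike at lag 6 indicates a seasonal period of 6.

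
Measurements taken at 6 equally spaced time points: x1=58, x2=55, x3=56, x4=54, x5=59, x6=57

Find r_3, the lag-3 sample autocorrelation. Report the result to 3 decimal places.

Mean x̄ = (58 + 55 + 56 + 54 + 59 + 57)/6 = 56.5000
Deviations from mean: 1.5000, -1.5000, -0.5000, -2.5000, 2.5000, 0.5000
Σ(x_t−x̄)(x_{t+3}−x̄) = (-3.7500) + (-3.7500) + (-0.2500) = -7.7500
Denominator Σ(x_t−x̄)² = 17.5000
r_3 = -7.7500 / 17.5000 = -0.443

-0.443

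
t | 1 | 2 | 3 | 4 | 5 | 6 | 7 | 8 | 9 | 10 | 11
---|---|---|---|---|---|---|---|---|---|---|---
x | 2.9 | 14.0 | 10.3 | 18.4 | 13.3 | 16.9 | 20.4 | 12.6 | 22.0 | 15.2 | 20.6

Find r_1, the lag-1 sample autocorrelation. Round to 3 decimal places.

Mean x̄ = (2.9 + 14.0 + 10.3 + 18.4 + 13.3 + 16.9 + 20.4 + 12.6 + 22.0 + 15.2 + 20.6)/11 = 15.1455
Numerator Σ_{t=1}^{10}(x_t−x̄)(x_{t+1}−x̄) = -26.3693
Denominator Σ(x_t−x̄)² = 302.6473
r_1 = -26.3693 / 302.6473 = -0.087

-0.087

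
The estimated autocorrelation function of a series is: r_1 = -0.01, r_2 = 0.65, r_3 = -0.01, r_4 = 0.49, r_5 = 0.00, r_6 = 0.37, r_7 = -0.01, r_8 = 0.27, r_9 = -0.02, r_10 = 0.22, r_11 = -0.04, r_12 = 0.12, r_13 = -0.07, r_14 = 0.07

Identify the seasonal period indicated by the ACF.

2

The largest autocorrelation is r_2 = 0.65, with weaker echoes at lags 4 (0.49), 6 (0.37), 8 (0.27) and 10 (0.22); the remaining lags stay at or below 0.12.
The dominant spike at lag 2 indicates a seasonal period of 2.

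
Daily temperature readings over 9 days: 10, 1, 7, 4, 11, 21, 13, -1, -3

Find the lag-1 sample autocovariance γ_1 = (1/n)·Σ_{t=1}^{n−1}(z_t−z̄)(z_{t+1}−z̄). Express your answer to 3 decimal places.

Mean z̄ = (10 + 1 + 7 + 4 + 11 + 21 + 13 − 1 − 3)/9 = 7.0000
Σ_{t=1}^{8}(z_t−z̄)(z_{t+1}−z̄) = 142.0000
γ_1 = 142.0000 / 9 = 15.778

15.778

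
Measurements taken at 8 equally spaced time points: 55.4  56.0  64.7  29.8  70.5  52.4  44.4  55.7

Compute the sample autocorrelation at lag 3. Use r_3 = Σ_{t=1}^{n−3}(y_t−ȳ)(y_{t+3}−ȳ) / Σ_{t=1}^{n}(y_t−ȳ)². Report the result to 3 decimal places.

Mean ȳ = (55.4 + 56.0 + 64.7 + 29.8 + 70.5 + 52.4 + 44.4 + 55.7)/8 = 53.6125
Deviations from mean: 1.7875, 2.3875, 11.0875, -23.8125, 16.8875, -1.2125, -9.2125, 2.0875
Numerator Σ_{t=1}^{5}(y_t−ȳ)(y_{t+3}−ȳ) = 238.9358
Denominator Σ(y_t−ȳ)² = 1074.7488
r_3 = 238.9358 / 1074.7488 = 0.222

0.222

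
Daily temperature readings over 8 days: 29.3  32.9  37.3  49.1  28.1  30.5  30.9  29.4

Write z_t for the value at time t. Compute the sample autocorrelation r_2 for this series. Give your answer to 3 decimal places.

-0.194

Mean z̄ = (29.3 + 32.9 + 37.3 + 49.1 + 28.1 + 30.5 + 30.9 + 29.4)/8 = 33.4375
Deviations from mean: -4.1375, -0.5375, 3.8625, 15.6625, -5.3375, -2.9375, -2.5375, -4.0375
Σ(z_t−z̄)(z_{t+2}−z̄) = (-15.9811) + (-8.4186) + (-20.6161) + (-46.0086) + (13.5439) + (11.8602) = -65.6203
Denominator Σ(z_t−z̄)² = 337.4988
r_2 = -65.6203 / 337.4988 = -0.194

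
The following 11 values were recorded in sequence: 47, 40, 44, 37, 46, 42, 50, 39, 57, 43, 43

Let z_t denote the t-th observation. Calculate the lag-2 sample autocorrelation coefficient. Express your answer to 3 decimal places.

Mean z̄ = (47 + 40 + 44 + 37 + 46 + 42 + 50 + 39 + 57 + 43 + 43)/11 = 44.3636
Numerator Σ_{t=1}^{9}(z_t−z̄)(z_{t+2}−z̄) = 131.1901
Denominator Σ(z_t−z̄)² = 312.5455
r_2 = 131.1901 / 312.5455 = 0.420

0.420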